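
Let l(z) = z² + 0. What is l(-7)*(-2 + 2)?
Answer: 0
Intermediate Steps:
l(z) = z²
l(-7)*(-2 + 2) = (-7)²*(-2 + 2) = 49*0 = 0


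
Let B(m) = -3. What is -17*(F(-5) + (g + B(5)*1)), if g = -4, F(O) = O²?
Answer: -306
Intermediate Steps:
-17*(F(-5) + (g + B(5)*1)) = -17*((-5)² + (-4 - 3*1)) = -17*(25 + (-4 - 3)) = -17*(25 - 7) = -17*18 = -306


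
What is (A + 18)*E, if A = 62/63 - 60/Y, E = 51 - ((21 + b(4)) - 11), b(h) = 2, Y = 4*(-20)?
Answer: 64649/84 ≈ 769.63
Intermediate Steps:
Y = -80
E = 39 (E = 51 - ((21 + 2) - 11) = 51 - (23 - 11) = 51 - 1*12 = 51 - 12 = 39)
A = 437/252 (A = 62/63 - 60/(-80) = 62*(1/63) - 60*(-1/80) = 62/63 + 3/4 = 437/252 ≈ 1.7341)
(A + 18)*E = (437/252 + 18)*39 = (4973/252)*39 = 64649/84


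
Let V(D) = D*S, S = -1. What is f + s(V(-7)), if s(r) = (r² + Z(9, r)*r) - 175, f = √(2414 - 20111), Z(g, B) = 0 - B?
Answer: -175 + I*√17697 ≈ -175.0 + 133.03*I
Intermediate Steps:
Z(g, B) = -B
f = I*√17697 (f = √(-17697) = I*√17697 ≈ 133.03*I)
V(D) = -D (V(D) = D*(-1) = -D)
s(r) = -175 (s(r) = (r² + (-r)*r) - 175 = (r² - r²) - 175 = 0 - 175 = -175)
f + s(V(-7)) = I*√17697 - 175 = -175 + I*√17697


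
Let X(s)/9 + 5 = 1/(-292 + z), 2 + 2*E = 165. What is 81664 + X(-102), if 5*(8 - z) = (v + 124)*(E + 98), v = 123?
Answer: 7469199457/91513 ≈ 81619.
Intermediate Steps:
E = 163/2 (E = -1 + (½)*165 = -1 + 165/2 = 163/2 ≈ 81.500)
z = -88593/10 (z = 8 - (123 + 124)*(163/2 + 98)/5 = 8 - 247*359/(5*2) = 8 - ⅕*88673/2 = 8 - 88673/10 = -88593/10 ≈ -8859.3)
X(s) = -4118175/91513 (X(s) = -45 + 9/(-292 - 88593/10) = -45 + 9/(-91513/10) = -45 + 9*(-10/91513) = -45 - 90/91513 = -4118175/91513)
81664 + X(-102) = 81664 - 4118175/91513 = 7469199457/91513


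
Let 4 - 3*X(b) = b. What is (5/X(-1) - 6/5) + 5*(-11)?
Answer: -266/5 ≈ -53.200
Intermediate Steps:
X(b) = 4/3 - b/3
(5/X(-1) - 6/5) + 5*(-11) = (5/(4/3 - 1/3*(-1)) - 6/5) + 5*(-11) = (5/(4/3 + 1/3) - 6*1/5) - 55 = (5/(5/3) - 6/5) - 55 = (5*(3/5) - 6/5) - 55 = (3 - 6/5) - 55 = 9/5 - 55 = -266/5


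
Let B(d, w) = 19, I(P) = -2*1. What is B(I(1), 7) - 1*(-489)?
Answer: 508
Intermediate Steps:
I(P) = -2
B(I(1), 7) - 1*(-489) = 19 - 1*(-489) = 19 + 489 = 508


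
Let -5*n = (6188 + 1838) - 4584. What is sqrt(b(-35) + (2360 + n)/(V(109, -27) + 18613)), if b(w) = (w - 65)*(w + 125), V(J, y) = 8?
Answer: I*sqrt(8668454561490)/31035 ≈ 94.868*I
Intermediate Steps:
b(w) = (-65 + w)*(125 + w)
n = -3442/5 (n = -((6188 + 1838) - 4584)/5 = -(8026 - 4584)/5 = -1/5*3442 = -3442/5 ≈ -688.40)
sqrt(b(-35) + (2360 + n)/(V(109, -27) + 18613)) = sqrt((-8125 + (-35)**2 + 60*(-35)) + (2360 - 3442/5)/(8 + 18613)) = sqrt((-8125 + 1225 - 2100) + (8358/5)/18621) = sqrt(-9000 + (8358/5)*(1/18621)) = sqrt(-9000 + 2786/31035) = sqrt(-279312214/31035) = I*sqrt(8668454561490)/31035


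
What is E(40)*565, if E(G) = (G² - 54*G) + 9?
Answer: -311315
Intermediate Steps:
E(G) = 9 + G² - 54*G
E(40)*565 = (9 + 40² - 54*40)*565 = (9 + 1600 - 2160)*565 = -551*565 = -311315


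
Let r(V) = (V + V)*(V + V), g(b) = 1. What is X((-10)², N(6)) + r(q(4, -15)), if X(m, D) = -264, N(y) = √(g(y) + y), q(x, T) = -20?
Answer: 1336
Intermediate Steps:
r(V) = 4*V² (r(V) = (2*V)*(2*V) = 4*V²)
N(y) = √(1 + y)
X((-10)², N(6)) + r(q(4, -15)) = -264 + 4*(-20)² = -264 + 4*400 = -264 + 1600 = 1336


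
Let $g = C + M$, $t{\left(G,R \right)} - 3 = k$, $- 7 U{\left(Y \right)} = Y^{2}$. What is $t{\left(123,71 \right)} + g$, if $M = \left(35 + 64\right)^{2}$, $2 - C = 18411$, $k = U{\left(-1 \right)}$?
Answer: $- \frac{60236}{7} \approx -8605.1$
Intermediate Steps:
$U{\left(Y \right)} = - \frac{Y^{2}}{7}$
$k = - \frac{1}{7}$ ($k = - \frac{\left(-1\right)^{2}}{7} = \left(- \frac{1}{7}\right) 1 = - \frac{1}{7} \approx -0.14286$)
$C = -18409$ ($C = 2 - 18411 = -18409$)
$t{\left(G,R \right)} = \frac{20}{7}$ ($t{\left(G,R \right)} = 3 - \frac{1}{7} = \frac{20}{7}$)
$M = 9801$ ($M = 99^{2} = 9801$)
$g = -8608$ ($g = -18409 + 9801 = -8608$)
$t{\left(123,71 \right)} + g = \frac{20}{7} - 8608 = - \frac{60236}{7}$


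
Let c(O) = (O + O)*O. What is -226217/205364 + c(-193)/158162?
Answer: -10239862941/16240390484 ≈ -0.63052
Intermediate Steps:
c(O) = 2*O**2 (c(O) = (2*O)*O = 2*O**2)
-226217/205364 + c(-193)/158162 = -226217/205364 + (2*(-193)**2)/158162 = -226217*1/205364 + (2*37249)*(1/158162) = -226217/205364 + 74498*(1/158162) = -226217/205364 + 37249/79081 = -10239862941/16240390484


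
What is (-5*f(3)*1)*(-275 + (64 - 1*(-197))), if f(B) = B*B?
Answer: 630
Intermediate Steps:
f(B) = B**2
(-5*f(3)*1)*(-275 + (64 - 1*(-197))) = (-5*3**2*1)*(-275 + (64 - 1*(-197))) = (-5*9*1)*(-275 + (64 + 197)) = (-45*1)*(-275 + 261) = -45*(-14) = 630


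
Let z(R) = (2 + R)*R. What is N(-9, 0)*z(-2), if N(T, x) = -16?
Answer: 0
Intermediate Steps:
z(R) = R*(2 + R)
N(-9, 0)*z(-2) = -(-32)*(2 - 2) = -(-32)*0 = -16*0 = 0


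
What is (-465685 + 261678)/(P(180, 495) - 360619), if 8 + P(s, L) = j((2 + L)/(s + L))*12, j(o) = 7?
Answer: 204007/360543 ≈ 0.56583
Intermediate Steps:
P(s, L) = 76 (P(s, L) = -8 + 7*12 = -8 + 84 = 76)
(-465685 + 261678)/(P(180, 495) - 360619) = (-465685 + 261678)/(76 - 360619) = -204007/(-360543) = -204007*(-1/360543) = 204007/360543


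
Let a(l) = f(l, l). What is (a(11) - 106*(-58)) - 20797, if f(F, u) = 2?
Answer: -14647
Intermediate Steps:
a(l) = 2
(a(11) - 106*(-58)) - 20797 = (2 - 106*(-58)) - 20797 = (2 + 6148) - 20797 = 6150 - 20797 = -14647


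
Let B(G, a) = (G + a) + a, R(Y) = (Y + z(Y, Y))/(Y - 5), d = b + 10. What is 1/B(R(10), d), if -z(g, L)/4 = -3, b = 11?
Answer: 5/232 ≈ 0.021552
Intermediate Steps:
z(g, L) = 12 (z(g, L) = -4*(-3) = 12)
d = 21 (d = 11 + 10 = 21)
R(Y) = (12 + Y)/(-5 + Y) (R(Y) = (Y + 12)/(Y - 5) = (12 + Y)/(-5 + Y))
B(G, a) = G + 2*a
1/B(R(10), d) = 1/((12 + 10)/(-5 + 10) + 2*21) = 1/(22/5 + 42) = 1/(232/5) = 5/232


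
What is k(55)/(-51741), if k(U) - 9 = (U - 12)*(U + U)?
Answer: -4739/51741 ≈ -0.091591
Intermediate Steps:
k(U) = 9 + 2*U*(-12 + U) (k(U) = 9 + (U - 12)*(U + U) = 9 + (-12 + U)*(2*U) = 9 + 2*U*(-12 + U))
k(55)/(-51741) = (9 - 24*55 + 2*55**2)/(-51741) = (9 - 1320 + 2*3025)*(-1/51741) = (9 - 1320 + 6050)*(-1/51741) = 4739*(-1/51741) = -4739/51741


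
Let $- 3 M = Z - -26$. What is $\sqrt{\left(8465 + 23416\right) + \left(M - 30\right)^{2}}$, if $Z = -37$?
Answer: $\frac{\sqrt{293170}}{3} \approx 180.48$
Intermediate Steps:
$M = \frac{11}{3}$ ($M = - \frac{-37 - -26}{3} = - \frac{-37 + 26}{3} = \left(- \frac{1}{3}\right) \left(-11\right) = \frac{11}{3} \approx 3.6667$)
$\sqrt{\left(8465 + 23416\right) + \left(M - 30\right)^{2}} = \sqrt{\left(8465 + 23416\right) + \left(\frac{11}{3} - 30\right)^{2}} = \sqrt{31881 + \left(- \frac{79}{3}\right)^{2}} = \sqrt{31881 + \frac{6241}{9}} = \sqrt{\frac{293170}{9}} = \frac{\sqrt{293170}}{3}$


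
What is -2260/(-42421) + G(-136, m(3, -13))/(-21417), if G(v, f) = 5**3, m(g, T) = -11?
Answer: 730505/15398823 ≈ 0.047439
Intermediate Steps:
G(v, f) = 125
-2260/(-42421) + G(-136, m(3, -13))/(-21417) = -2260/(-42421) + 125/(-21417) = -2260*(-1/42421) + 125*(-1/21417) = 2260/42421 - 125/21417 = 730505/15398823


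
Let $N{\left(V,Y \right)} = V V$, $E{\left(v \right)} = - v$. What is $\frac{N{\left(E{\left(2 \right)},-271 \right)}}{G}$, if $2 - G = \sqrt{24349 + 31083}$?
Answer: $- \frac{2}{13857} - \frac{26 \sqrt{82}}{13857} \approx -0.017135$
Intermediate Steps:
$N{\left(V,Y \right)} = V^{2}$
$G = 2 - 26 \sqrt{82}$ ($G = 2 - \sqrt{24349 + 31083} = 2 - \sqrt{55432} = 2 - 26 \sqrt{82} \approx -233.44$)
$\frac{N{\left(E{\left(2 \right)},-271 \right)}}{G} = \frac{\left(\left(-1\right) 2\right)^{2}}{2 - 26 \sqrt{82}} = \frac{\left(-2\right)^{2}}{2 - 26 \sqrt{82}} = \frac{4}{2 - 26 \sqrt{82}}$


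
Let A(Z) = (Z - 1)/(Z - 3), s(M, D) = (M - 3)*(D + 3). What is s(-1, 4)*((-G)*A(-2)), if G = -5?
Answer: -84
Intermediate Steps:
s(M, D) = (-3 + M)*(3 + D)
A(Z) = (-1 + Z)/(-3 + Z)
s(-1, 4)*((-G)*A(-2)) = (-9 - 3*4 + 3*(-1) + 4*(-1))*((-1*(-5))*((-1 - 2)/(-3 - 2))) = (-9 - 12 - 3 - 4)*(5*(-3/(-5))) = -140*(-1/5*(-3)) = -140*3/5 = -28*3 = -84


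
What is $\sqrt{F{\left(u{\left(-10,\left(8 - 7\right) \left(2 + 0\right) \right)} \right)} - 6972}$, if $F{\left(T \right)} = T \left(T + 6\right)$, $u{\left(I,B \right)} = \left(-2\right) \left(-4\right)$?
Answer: $14 i \sqrt{35} \approx 82.825 i$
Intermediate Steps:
$u{\left(I,B \right)} = 8$
$F{\left(T \right)} = T \left(6 + T\right)$
$\sqrt{F{\left(u{\left(-10,\left(8 - 7\right) \left(2 + 0\right) \right)} \right)} - 6972} = \sqrt{8 \left(6 + 8\right) - 6972} = \sqrt{8 \cdot 14 - 6972} = \sqrt{112 - 6972} = \sqrt{-6860} = 14 i \sqrt{35}$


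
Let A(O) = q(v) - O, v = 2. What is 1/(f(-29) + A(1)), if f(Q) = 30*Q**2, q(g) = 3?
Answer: 1/25232 ≈ 3.9632e-5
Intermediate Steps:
A(O) = 3 - O
1/(f(-29) + A(1)) = 1/(30*(-29)**2 + (3 - 1*1)) = 1/(30*841 + (3 - 1)) = 1/(25230 + 2) = 1/25232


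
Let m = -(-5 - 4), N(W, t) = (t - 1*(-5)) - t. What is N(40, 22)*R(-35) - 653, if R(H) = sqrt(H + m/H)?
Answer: -653 + I*sqrt(43190)/7 ≈ -653.0 + 29.689*I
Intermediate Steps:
N(W, t) = 5 (N(W, t) = (t + 5) - t = (5 + t) - t = 5)
m = 9 (m = -1*(-9) = 9)
R(H) = sqrt(H + 9/H)
N(40, 22)*R(-35) - 653 = 5*sqrt(-35 + 9/(-35)) - 653 = 5*sqrt(-35 + 9*(-1/35)) - 653 = 5*sqrt(-35 - 9/35) - 653 = 5*sqrt(-1234/35) - 653 = 5*(I*sqrt(43190)/35) - 653 = I*sqrt(43190)/7 - 653 = -653 + I*sqrt(43190)/7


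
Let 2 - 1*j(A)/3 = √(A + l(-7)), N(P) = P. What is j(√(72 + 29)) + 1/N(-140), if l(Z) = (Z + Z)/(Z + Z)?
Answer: 839/140 - 3*√(1 + √101) ≈ -3.9795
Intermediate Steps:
l(Z) = 1 (l(Z) = (2*Z)/((2*Z)) = (2*Z)*(1/(2*Z)) = 1)
j(A) = 6 - 3*√(1 + A) (j(A) = 6 - 3*√(A + 1) = 6 - 3*√(1 + A))
j(√(72 + 29)) + 1/N(-140) = (6 - 3*√(1 + √(72 + 29))) + 1/(-140) = (6 - 3*√(1 + √101)) - 1/140 = 839/140 - 3*√(1 + √101)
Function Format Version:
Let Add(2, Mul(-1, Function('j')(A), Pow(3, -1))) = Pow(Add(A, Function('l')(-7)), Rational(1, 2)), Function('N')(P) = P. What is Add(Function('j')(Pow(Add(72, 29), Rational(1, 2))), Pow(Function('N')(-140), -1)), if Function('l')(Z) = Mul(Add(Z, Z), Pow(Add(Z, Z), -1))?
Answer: Add(Rational(839, 140), Mul(-3, Pow(Add(1, Pow(101, Rational(1, 2))), Rational(1, 2)))) ≈ -3.9795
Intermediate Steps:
Function('l')(Z) = 1 (Function('l')(Z) = Mul(Mul(2, Z), Pow(Mul(2, Z), -1)) = Mul(Mul(2, Z), Mul(Rational(1, 2), Pow(Z, -1))) = 1)
Function('j')(A) = Add(6, Mul(-3, Pow(Add(1, A), Rational(1, 2)))) (Function('j')(A) = Add(6, Mul(-3, Pow(Add(A, 1), Rational(1, 2)))) = Add(6, Mul(-3, Pow(Add(1, A), Rational(1, 2)))))
Add(Function('j')(Pow(Add(72, 29), Rational(1, 2))), Pow(Function('N')(-140), -1)) = Add(Add(6, Mul(-3, Pow(Add(1, Pow(Add(72, 29), Rational(1, 2))), Rational(1, 2)))), Pow(-140, -1)) = Add(Add(6, Mul(-3, Pow(Add(1, Pow(101, Rational(1, 2))), Rational(1, 2)))), Rational(-1, 140)) = Add(Rational(839, 140), Mul(-3, Pow(Add(1, Pow(101, Rational(1, 2))), Rational(1, 2))))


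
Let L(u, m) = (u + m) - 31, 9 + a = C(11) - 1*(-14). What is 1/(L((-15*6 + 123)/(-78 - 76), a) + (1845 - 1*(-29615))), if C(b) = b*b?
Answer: 14/441767 ≈ 3.1691e-5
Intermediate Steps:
C(b) = b²
a = 126 (a = -9 + (11² - 1*(-14)) = -9 + (121 + 14) = -9 + 135 = 126)
L(u, m) = -31 + m + u (L(u, m) = (m + u) - 31 = -31 + m + u)
1/(L((-15*6 + 123)/(-78 - 76), a) + (1845 - 1*(-29615))) = 1/((-31 + 126 + (-15*6 + 123)/(-78 - 76)) + (1845 - 1*(-29615))) = 1/((-31 + 126 + (-90 + 123)/(-154)) + (1845 + 29615)) = 1/((-31 + 126 + 33*(-1/154)) + 31460) = 1/((-31 + 126 - 3/14) + 31460) = 1/(1327/14 + 31460) = 1/(441767/14) = 14/441767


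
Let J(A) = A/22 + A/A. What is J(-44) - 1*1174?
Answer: -1175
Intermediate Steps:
J(A) = 1 + A/22 (J(A) = A*(1/22) + 1 = A/22 + 1 = 1 + A/22)
J(-44) - 1*1174 = (1 + (1/22)*(-44)) - 1*1174 = (1 - 2) - 1174 = -1 - 1174 = -1175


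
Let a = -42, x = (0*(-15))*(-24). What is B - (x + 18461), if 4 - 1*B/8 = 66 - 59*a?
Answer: -38781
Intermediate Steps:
x = 0 (x = 0*(-24) = 0)
B = -20320 (B = 32 - 8*(66 - 59*(-42)) = 32 - 8*(66 + 2478) = 32 - 8*2544 = 32 - 20352 = -20320)
B - (x + 18461) = -20320 - (0 + 18461) = -20320 - 1*18461 = -20320 - 18461 = -38781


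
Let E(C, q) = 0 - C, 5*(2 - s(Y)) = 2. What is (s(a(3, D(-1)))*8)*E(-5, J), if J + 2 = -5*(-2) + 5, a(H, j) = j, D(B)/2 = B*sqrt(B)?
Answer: 64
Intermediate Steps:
D(B) = 2*B**(3/2) (D(B) = 2*(B*sqrt(B)) = 2*B**(3/2))
s(Y) = 8/5 (s(Y) = 2 - 1/5*2 = 2 - 2/5 = 8/5)
J = 13 (J = -2 + (-5*(-2) + 5) = -2 + (10 + 5) = -2 + 15 = 13)
E(C, q) = -C
(s(a(3, D(-1)))*8)*E(-5, J) = ((8/5)*8)*(-1*(-5)) = (64/5)*5 = 64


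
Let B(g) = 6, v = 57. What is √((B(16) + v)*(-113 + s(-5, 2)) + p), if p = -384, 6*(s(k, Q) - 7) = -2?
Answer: 3*I*√787 ≈ 84.161*I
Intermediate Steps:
s(k, Q) = 20/3 (s(k, Q) = 7 + (⅙)*(-2) = 7 - ⅓ = 20/3)
√((B(16) + v)*(-113 + s(-5, 2)) + p) = √((6 + 57)*(-113 + 20/3) - 384) = √(63*(-319/3) - 384) = √(-6699 - 384) = √(-7083) = 3*I*√787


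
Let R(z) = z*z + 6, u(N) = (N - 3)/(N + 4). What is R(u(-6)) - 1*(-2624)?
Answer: 10601/4 ≈ 2650.3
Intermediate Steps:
u(N) = (-3 + N)/(4 + N)
R(z) = 6 + z² (R(z) = z² + 6 = 6 + z²)
R(u(-6)) - 1*(-2624) = (6 + ((-3 - 6)/(4 - 6))²) - 1*(-2624) = (6 + (-9/(-2))²) + 2624 = (6 + (-½*(-9))²) + 2624 = (6 + (9/2)²) + 2624 = (6 + 81/4) + 2624 = 105/4 + 2624 = 10601/4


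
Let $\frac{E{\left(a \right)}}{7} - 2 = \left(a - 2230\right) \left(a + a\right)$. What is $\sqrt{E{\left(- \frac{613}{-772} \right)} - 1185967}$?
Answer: $\frac{i \sqrt{721578179906}}{772} \approx 1100.3 i$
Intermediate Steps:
$E{\left(a \right)} = 14 + 14 a \left(-2230 + a\right)$ ($E{\left(a \right)} = 14 + 7 \left(a - 2230\right) \left(a + a\right) = 14 + 7 \left(-2230 + a\right) 2 a = 14 + 7 \cdot 2 a \left(-2230 + a\right) = 14 + 14 a \left(-2230 + a\right)$)
$\sqrt{E{\left(- \frac{613}{-772} \right)} - 1185967} = \sqrt{\left(14 - 31220 \left(- \frac{613}{-772}\right) + 14 \left(- \frac{613}{-772}\right)^{2}\right) - 1185967} = \sqrt{\left(14 - 31220 \left(\left(-613\right) \left(- \frac{1}{772}\right)\right) + 14 \left(\left(-613\right) \left(- \frac{1}{772}\right)\right)^{2}\right) - 1185967} = \sqrt{\left(14 - \frac{4784465}{193} + 14 \left(\frac{613}{772}\right)^{2}\right) - 1185967} = \sqrt{\left(14 - \frac{4784465}{193} + 14 \cdot \frac{375769}{595984}\right) - 1185967} = \sqrt{\left(14 - \frac{4784465}{193} + \frac{2630383}{297992}\right) - 1185967} = \sqrt{- \frac{7380411689}{297992} - 1185967} = \sqrt{- \frac{360789089953}{297992}} = \frac{i \sqrt{721578179906}}{772}$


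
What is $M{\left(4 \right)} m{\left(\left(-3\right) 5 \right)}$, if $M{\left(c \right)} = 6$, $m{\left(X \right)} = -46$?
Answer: $-276$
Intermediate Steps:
$M{\left(4 \right)} m{\left(\left(-3\right) 5 \right)} = 6 \left(-46\right) = -276$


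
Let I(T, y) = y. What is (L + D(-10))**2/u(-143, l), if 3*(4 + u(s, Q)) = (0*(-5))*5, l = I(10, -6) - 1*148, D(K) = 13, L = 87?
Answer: -2500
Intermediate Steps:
l = -154 (l = -6 - 1*148 = -6 - 148 = -154)
u(s, Q) = -4 (u(s, Q) = -4 + ((0*(-5))*5)/3 = -4 + (0*5)/3 = -4 + (1/3)*0 = -4 + 0 = -4)
(L + D(-10))**2/u(-143, l) = (87 + 13)**2/(-4) = 100**2*(-1/4) = 10000*(-1/4) = -2500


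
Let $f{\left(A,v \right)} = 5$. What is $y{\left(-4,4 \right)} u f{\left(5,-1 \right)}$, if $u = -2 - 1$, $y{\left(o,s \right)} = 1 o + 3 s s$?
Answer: $-660$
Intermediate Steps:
$y{\left(o,s \right)} = o + 3 s^{2}$
$u = -3$
$y{\left(-4,4 \right)} u f{\left(5,-1 \right)} = \left(-4 + 3 \cdot 4^{2}\right) \left(-3\right) 5 = \left(-4 + 3 \cdot 16\right) \left(-3\right) 5 = \left(-4 + 48\right) \left(-3\right) 5 = 44 \left(-3\right) 5 = \left(-132\right) 5 = -660$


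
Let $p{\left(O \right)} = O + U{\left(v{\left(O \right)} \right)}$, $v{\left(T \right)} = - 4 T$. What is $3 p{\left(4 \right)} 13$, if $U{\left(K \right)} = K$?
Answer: $-468$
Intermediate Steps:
$p{\left(O \right)} = - 3 O$ ($p{\left(O \right)} = O - 4 O = - 3 O$)
$3 p{\left(4 \right)} 13 = 3 \left(\left(-3\right) 4\right) 13 = 3 \left(-12\right) 13 = \left(-36\right) 13 = -468$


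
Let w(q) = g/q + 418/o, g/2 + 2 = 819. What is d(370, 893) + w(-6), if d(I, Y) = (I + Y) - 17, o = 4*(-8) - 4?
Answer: 17317/18 ≈ 962.06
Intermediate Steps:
o = -36 (o = -32 - 4 = -36)
g = 1634 (g = -4 + 2*819 = -4 + 1638 = 1634)
w(q) = -209/18 + 1634/q (w(q) = 1634/q + 418/(-36) = 1634/q + 418*(-1/36) = 1634/q - 209/18 = -209/18 + 1634/q)
d(I, Y) = -17 + I + Y
d(370, 893) + w(-6) = (-17 + 370 + 893) + (-209/18 + 1634/(-6)) = 1246 + (-209/18 + 1634*(-1/6)) = 1246 + (-209/18 - 817/3) = 1246 - 5111/18 = 17317/18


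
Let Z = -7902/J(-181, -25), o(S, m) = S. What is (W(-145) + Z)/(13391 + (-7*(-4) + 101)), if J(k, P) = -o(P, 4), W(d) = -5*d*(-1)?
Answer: -26027/338000 ≈ -0.077003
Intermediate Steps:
W(d) = 5*d
J(k, P) = -P
Z = -7902/25 (Z = -7902/((-1*(-25))) = -7902/25 ≈ -316.08)
(W(-145) + Z)/(13391 + (-7*(-4) + 101)) = (5*(-145) - 7902/25)/(13391 + (-7*(-4) + 101)) = (-725 - 7902/25)/(13391 + (28 + 101)) = -26027/(25*(13391 + 129)) = -26027/25/13520 = -26027/25*1/13520 = -26027/338000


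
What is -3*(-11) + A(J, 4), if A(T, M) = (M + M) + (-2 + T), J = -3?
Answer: 36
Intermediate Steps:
A(T, M) = -2 + T + 2*M (A(T, M) = 2*M + (-2 + T) = -2 + T + 2*M)
-3*(-11) + A(J, 4) = -3*(-11) + (-2 - 3 + 2*4) = 33 + (-2 - 3 + 8) = 33 + 3 = 36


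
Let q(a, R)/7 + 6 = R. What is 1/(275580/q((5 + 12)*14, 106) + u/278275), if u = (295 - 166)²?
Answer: 1947925/766986732 ≈ 0.0025397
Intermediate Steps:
u = 16641 (u = 129² = 16641)
q(a, R) = -42 + 7*R
1/(275580/q((5 + 12)*14, 106) + u/278275) = 1/(275580/(-42 + 7*106) + 16641/278275) = 1/(275580/(-42 + 742) + 16641*(1/278275)) = 1/(275580/700 + 16641/278275) = 1/(275580*(1/700) + 16641/278275) = 1/(13779/35 + 16641/278275) = 1/(766986732/1947925) = 1947925/766986732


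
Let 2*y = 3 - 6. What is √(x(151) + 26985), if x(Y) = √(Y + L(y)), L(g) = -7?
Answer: √26997 ≈ 164.31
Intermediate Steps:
y = -3/2 (y = (3 - 6)/2 = (½)*(-3) = -3/2 ≈ -1.5000)
x(Y) = √(-7 + Y) (x(Y) = √(Y - 7) = √(-7 + Y))
√(x(151) + 26985) = √(√(-7 + 151) + 26985) = √(√144 + 26985) = √(12 + 26985) = √26997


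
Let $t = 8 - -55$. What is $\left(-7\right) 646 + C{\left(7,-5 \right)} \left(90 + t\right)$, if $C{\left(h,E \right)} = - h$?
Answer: $-5593$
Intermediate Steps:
$t = 63$ ($t = 8 + 55 = 63$)
$\left(-7\right) 646 + C{\left(7,-5 \right)} \left(90 + t\right) = \left(-7\right) 646 + \left(-1\right) 7 \left(90 + 63\right) = -4522 - 1071 = -5593$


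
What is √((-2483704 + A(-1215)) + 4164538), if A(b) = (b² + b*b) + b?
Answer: √4632069 ≈ 2152.2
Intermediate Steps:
A(b) = b + 2*b² (A(b) = (b² + b²) + b = 2*b² + b = b + 2*b²)
√((-2483704 + A(-1215)) + 4164538) = √((-2483704 - 1215*(1 + 2*(-1215))) + 4164538) = √((-2483704 - 1215*(1 - 2430)) + 4164538) = √((-2483704 - 1215*(-2429)) + 4164538) = √((-2483704 + 2951235) + 4164538) = √(467531 + 4164538) = √4632069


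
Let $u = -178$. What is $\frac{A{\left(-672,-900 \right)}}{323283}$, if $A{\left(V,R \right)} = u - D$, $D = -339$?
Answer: $\frac{161}{323283} \approx 0.00049802$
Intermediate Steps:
$A{\left(V,R \right)} = 161$ ($A{\left(V,R \right)} = -178 - -339 = -178 + 339 = 161$)
$\frac{A{\left(-672,-900 \right)}}{323283} = \frac{161}{323283}$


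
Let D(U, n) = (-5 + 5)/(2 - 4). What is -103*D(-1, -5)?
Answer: 0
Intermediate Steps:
D(U, n) = 0 (D(U, n) = 0/(-2) = 0*(-½) = 0)
-103*D(-1, -5) = -103*0 = 0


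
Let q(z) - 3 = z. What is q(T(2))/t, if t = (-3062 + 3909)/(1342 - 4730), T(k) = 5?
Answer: -32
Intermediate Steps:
t = -1/4 (t = 847/(-3388) = 847*(-1/3388) = -1/4 ≈ -0.25000)
q(z) = 3 + z
q(T(2))/t = (3 + 5)/(-1/4) = 8*(-4) = -32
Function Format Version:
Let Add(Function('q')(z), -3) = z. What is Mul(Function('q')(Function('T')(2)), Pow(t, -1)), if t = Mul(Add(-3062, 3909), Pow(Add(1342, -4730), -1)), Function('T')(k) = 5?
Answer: -32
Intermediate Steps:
t = Rational(-1, 4) (t = Mul(847, Pow(-3388, -1)) = Mul(847, Rational(-1, 3388)) = Rational(-1, 4) ≈ -0.25000)
Function('q')(z) = Add(3, z)
Mul(Function('q')(Function('T')(2)), Pow(t, -1)) = Mul(Add(3, 5), Pow(Rational(-1, 4), -1)) = Mul(8, -4) = -32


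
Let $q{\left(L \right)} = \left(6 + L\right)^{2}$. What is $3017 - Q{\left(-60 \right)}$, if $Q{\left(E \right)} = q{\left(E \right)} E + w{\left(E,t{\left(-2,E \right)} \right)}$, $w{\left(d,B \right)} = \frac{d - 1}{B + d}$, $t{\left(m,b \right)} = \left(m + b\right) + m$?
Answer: $\frac{22069087}{124} \approx 1.7798 \cdot 10^{5}$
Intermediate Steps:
$t{\left(m,b \right)} = b + 2 m$ ($t{\left(m,b \right)} = \left(b + m\right) + m = b + 2 m$)
$w{\left(d,B \right)} = \frac{-1 + d}{B + d}$
$Q{\left(E \right)} = E \left(6 + E\right)^{2} + \frac{-1 + E}{-4 + 2 E}$ ($Q{\left(E \right)} = \left(6 + E\right)^{2} E + \frac{-1 + E}{\left(E + 2 \left(-2\right)\right) + E} = E \left(6 + E\right)^{2} + \frac{-1 + E}{\left(E - 4\right) + E} = E \left(6 + E\right)^{2} + \frac{-1 + E}{\left(-4 + E\right) + E} = E \left(6 + E\right)^{2} + \frac{-1 + E}{-4 + 2 E}$)
$3017 - Q{\left(-60 \right)} = 3017 - \frac{-1 - 60 + 2 \left(-60\right) \left(6 - 60\right)^{2} \left(-2 - 60\right)}{2 \left(-2 - 60\right)} = 3017 - \frac{-1 - 60 + 2 \left(-60\right) \left(-54\right)^{2} \left(-62\right)}{2 \left(-62\right)} = 3017 - \frac{1}{2} \left(- \frac{1}{62}\right) \left(-1 - 60 + 2 \left(-60\right) 2916 \left(-62\right)\right) = 3017 - \frac{1}{2} \left(- \frac{1}{62}\right) \left(-1 - 60 + 21695040\right) = 3017 - \frac{1}{2} \left(- \frac{1}{62}\right) 21694979 = 3017 - - \frac{21694979}{124} = 3017 + \frac{21694979}{124} = \frac{22069087}{124}$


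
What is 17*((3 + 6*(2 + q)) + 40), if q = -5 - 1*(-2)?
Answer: 629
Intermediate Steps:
q = -3 (q = -5 + 2 = -3)
17*((3 + 6*(2 + q)) + 40) = 17*((3 + 6*(2 - 3)) + 40) = 17*((3 + 6*(-1)) + 40) = 17*((3 - 6) + 40) = 17*(-3 + 40) = 17*37 = 629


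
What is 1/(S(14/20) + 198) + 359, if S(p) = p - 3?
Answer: 702573/1957 ≈ 359.00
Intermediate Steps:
S(p) = -3 + p
1/(S(14/20) + 198) + 359 = 1/((-3 + 14/20) + 198) + 359 = 1/((-3 + 14*(1/20)) + 198) + 359 = 1/((-3 + 7/10) + 198) + 359 = 1/(-23/10 + 198) + 359 = 1/(1957/10) + 359 = 10/1957 + 359 = 702573/1957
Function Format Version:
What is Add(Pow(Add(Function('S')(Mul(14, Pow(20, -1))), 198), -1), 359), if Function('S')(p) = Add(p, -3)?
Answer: Rational(702573, 1957) ≈ 359.00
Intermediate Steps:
Function('S')(p) = Add(-3, p)
Add(Pow(Add(Function('S')(Mul(14, Pow(20, -1))), 198), -1), 359) = Add(Pow(Add(Add(-3, Mul(14, Pow(20, -1))), 198), -1), 359) = Add(Pow(Add(Add(-3, Mul(14, Rational(1, 20))), 198), -1), 359) = Add(Pow(Add(Add(-3, Rational(7, 10)), 198), -1), 359) = Add(Pow(Add(Rational(-23, 10), 198), -1), 359) = Add(Pow(Rational(1957, 10), -1), 359) = Add(Rational(10, 1957), 359) = Rational(702573, 1957)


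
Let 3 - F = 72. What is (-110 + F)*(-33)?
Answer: 5907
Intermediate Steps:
F = -69 (F = 3 - 1*72 = 3 - 72 = -69)
(-110 + F)*(-33) = (-110 - 69)*(-33) = -179*(-33) = 5907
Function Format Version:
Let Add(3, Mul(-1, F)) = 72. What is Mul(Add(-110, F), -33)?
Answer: 5907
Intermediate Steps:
F = -69 (F = Add(3, Mul(-1, 72)) = Add(3, -72) = -69)
Mul(Add(-110, F), -33) = Mul(Add(-110, -69), -33) = Mul(-179, -33) = 5907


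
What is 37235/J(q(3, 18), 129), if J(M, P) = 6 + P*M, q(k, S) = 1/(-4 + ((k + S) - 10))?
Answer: 260645/171 ≈ 1524.2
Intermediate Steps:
q(k, S) = 1/(-14 + S + k) (q(k, S) = 1/(-4 + ((S + k) - 10)) = 1/(-4 + (-10 + S + k)) = 1/(-14 + S + k))
J(M, P) = 6 + M*P
37235/J(q(3, 18), 129) = 37235/(6 + 129/(-14 + 18 + 3)) = 37235/(6 + 129/7) = 37235/(171/7) = 37235*(7/171) = 260645/171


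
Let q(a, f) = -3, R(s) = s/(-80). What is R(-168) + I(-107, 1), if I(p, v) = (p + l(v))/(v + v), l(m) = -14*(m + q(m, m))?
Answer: -187/5 ≈ -37.400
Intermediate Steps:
R(s) = -s/80 (R(s) = s*(-1/80) = -s/80)
l(m) = 42 - 14*m (l(m) = -14*(m - 3) = -14*(-3 + m) = 42 - 14*m)
I(p, v) = (42 + p - 14*v)/(2*v) (I(p, v) = (p + (42 - 14*v))/(v + v) = (42 + p - 14*v)/((2*v)) = (42 + p - 14*v)*(1/(2*v)) = (42 + p - 14*v)/(2*v))
R(-168) + I(-107, 1) = -1/80*(-168) + (1/2)*(42 - 107 - 14*1)/1 = 21/10 + (1/2)*1*(42 - 107 - 14) = 21/10 + (1/2)*1*(-79) = 21/10 - 79/2 = -187/5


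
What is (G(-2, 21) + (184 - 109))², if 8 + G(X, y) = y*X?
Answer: 625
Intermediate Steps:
G(X, y) = -8 + X*y (G(X, y) = -8 + y*X = -8 + X*y)
(G(-2, 21) + (184 - 109))² = ((-8 - 2*21) + (184 - 109))² = ((-8 - 42) + 75)² = (-50 + 75)² = 25² = 625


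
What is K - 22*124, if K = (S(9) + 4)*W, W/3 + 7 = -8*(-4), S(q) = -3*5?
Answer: -3553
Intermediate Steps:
S(q) = -15
W = 75 (W = -21 + 3*(-8*(-4)) = -21 + 3*32 = -21 + 96 = 75)
K = -825 (K = (-15 + 4)*75 = -11*75 = -825)
K - 22*124 = -825 - 22*124 = -825 - 1*2728 = -825 - 2728 = -3553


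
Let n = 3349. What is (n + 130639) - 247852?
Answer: -113864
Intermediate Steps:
(n + 130639) - 247852 = (3349 + 130639) - 247852 = 133988 - 247852 = -113864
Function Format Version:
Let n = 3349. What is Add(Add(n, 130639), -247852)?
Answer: -113864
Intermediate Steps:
Add(Add(n, 130639), -247852) = Add(Add(3349, 130639), -247852) = Add(133988, -247852) = -113864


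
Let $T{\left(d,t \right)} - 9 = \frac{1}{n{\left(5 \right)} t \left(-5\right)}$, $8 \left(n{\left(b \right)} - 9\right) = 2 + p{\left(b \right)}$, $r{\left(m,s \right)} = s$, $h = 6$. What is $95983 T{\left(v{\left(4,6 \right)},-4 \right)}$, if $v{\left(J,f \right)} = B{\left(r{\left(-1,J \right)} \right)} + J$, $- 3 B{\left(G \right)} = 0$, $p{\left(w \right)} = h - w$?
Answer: $\frac{324134591}{375} \approx 8.6436 \cdot 10^{5}$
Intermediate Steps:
$p{\left(w \right)} = 6 - w$
$B{\left(G \right)} = 0$ ($B{\left(G \right)} = \left(- \frac{1}{3}\right) 0 = 0$)
$v{\left(J,f \right)} = J$ ($v{\left(J,f \right)} = 0 + J = J$)
$n{\left(b \right)} = 10 - \frac{b}{8}$ ($n{\left(b \right)} = 9 + \frac{2 - \left(-6 + b\right)}{8} = 9 + \frac{8 - b}{8} = 9 - \left(-1 + \frac{b}{8}\right) = 10 - \frac{b}{8}$)
$T{\left(d,t \right)} = 9 - \frac{8}{375 t}$ ($T{\left(d,t \right)} = 9 + \frac{1}{\left(10 - \frac{5}{8}\right) t \left(-5\right)} = 9 + \frac{1}{\frac{75 t}{8} \left(-5\right)} = 9 + \frac{1}{\left(- \frac{375}{8}\right) t} = 9 - \frac{8}{375 t}$)
$95983 T{\left(v{\left(4,6 \right)},-4 \right)} = 95983 \left(9 - \frac{8}{375 \left(-4\right)}\right) = 95983 \left(9 - - \frac{2}{375}\right) = 95983 \left(9 + \frac{2}{375}\right) = 95983 \cdot \frac{3377}{375} = \frac{324134591}{375}$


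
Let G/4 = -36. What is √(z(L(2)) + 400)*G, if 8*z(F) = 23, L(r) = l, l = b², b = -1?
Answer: -36*√6446 ≈ -2890.3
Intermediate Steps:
G = -144 (G = 4*(-36) = -144)
l = 1 (l = (-1)² = 1)
L(r) = 1
z(F) = 23/8 (z(F) = (⅛)*23 = 23/8)
√(z(L(2)) + 400)*G = √(23/8 + 400)*(-144) = √(3223/8)*(-144) = (√6446/4)*(-144) = -36*√6446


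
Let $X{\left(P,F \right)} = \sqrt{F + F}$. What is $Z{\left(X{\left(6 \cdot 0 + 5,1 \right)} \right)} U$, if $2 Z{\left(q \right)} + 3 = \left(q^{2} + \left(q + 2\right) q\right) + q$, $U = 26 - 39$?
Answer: $- \frac{13}{2} - \frac{39 \sqrt{2}}{2} \approx -34.077$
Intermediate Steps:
$X{\left(P,F \right)} = \sqrt{2} \sqrt{F}$ ($X{\left(P,F \right)} = \sqrt{2 F} = \sqrt{2} \sqrt{F}$)
$U = -13$ ($U = 26 - 39 = -13$)
$Z{\left(q \right)} = - \frac{3}{2} + \frac{q}{2} + \frac{q^{2}}{2} + \frac{q \left(2 + q\right)}{2}$ ($Z{\left(q \right)} = - \frac{3}{2} + \frac{\left(q^{2} + \left(q + 2\right) q\right) + q}{2} = - \frac{3}{2} + \frac{\left(q^{2} + \left(2 + q\right) q\right) + q}{2} = - \frac{3}{2} + \frac{\left(q^{2} + q \left(2 + q\right)\right) + q}{2} = - \frac{3}{2} + \frac{q + q^{2} + q \left(2 + q\right)}{2} = - \frac{3}{2} + \left(\frac{q}{2} + \frac{q^{2}}{2} + \frac{q \left(2 + q\right)}{2}\right) = - \frac{3}{2} + \frac{q}{2} + \frac{q^{2}}{2} + \frac{q \left(2 + q\right)}{2}$)
$Z{\left(X{\left(6 \cdot 0 + 5,1 \right)} \right)} U = \left(- \frac{3}{2} + \left(\sqrt{2} \sqrt{1}\right)^{2} + \frac{3 \sqrt{2} \sqrt{1}}{2}\right) \left(-13\right) = \left(- \frac{3}{2} + \left(\sqrt{2} \cdot 1\right)^{2} + \frac{3 \sqrt{2} \cdot 1}{2}\right) \left(-13\right) = \left(- \frac{3}{2} + \left(\sqrt{2}\right)^{2} + \frac{3 \sqrt{2}}{2}\right) \left(-13\right) = \left(- \frac{3}{2} + 2 + \frac{3 \sqrt{2}}{2}\right) \left(-13\right) = \left(\frac{1}{2} + \frac{3 \sqrt{2}}{2}\right) \left(-13\right) = - \frac{13}{2} - \frac{39 \sqrt{2}}{2}$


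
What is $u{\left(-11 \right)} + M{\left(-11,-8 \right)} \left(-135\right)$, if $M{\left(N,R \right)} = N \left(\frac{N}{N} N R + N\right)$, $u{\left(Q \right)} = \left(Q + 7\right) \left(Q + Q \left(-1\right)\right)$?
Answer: $114345$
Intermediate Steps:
$u{\left(Q \right)} = 0$ ($u{\left(Q \right)} = \left(7 + Q\right) \left(Q - Q\right) = \left(7 + Q\right) 0 = 0$)
$M{\left(N,R \right)} = N \left(N + N R\right)$ ($M{\left(N,R \right)} = N \left(1 N R + N\right) = N \left(N R + N\right) = N \left(N + N R\right)$)
$u{\left(-11 \right)} + M{\left(-11,-8 \right)} \left(-135\right) = 0 + \left(-11\right)^{2} \left(1 - 8\right) \left(-135\right) = 0 + 121 \left(-7\right) \left(-135\right) = 0 - -114345 = 0 + 114345 = 114345$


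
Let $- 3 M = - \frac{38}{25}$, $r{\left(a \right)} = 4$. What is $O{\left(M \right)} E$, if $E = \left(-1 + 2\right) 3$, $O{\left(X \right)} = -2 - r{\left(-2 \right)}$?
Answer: $-18$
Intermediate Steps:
$M = \frac{38}{75}$ ($M = - \frac{\left(-38\right) \frac{1}{25}}{3} = \left(- \frac{1}{3}\right) \left(- \frac{38}{25}\right) = \frac{38}{75} \approx 0.50667$)
$O{\left(X \right)} = -6$ ($O{\left(X \right)} = -2 - 4 = -6$)
$E = 3$ ($E = 1 \cdot 3 = 3$)
$O{\left(M \right)} E = \left(-6\right) 3 = -18$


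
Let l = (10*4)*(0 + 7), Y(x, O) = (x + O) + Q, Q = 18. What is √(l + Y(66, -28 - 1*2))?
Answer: √334 ≈ 18.276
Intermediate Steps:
Y(x, O) = 18 + O + x (Y(x, O) = (x + O) + 18 = (O + x) + 18 = 18 + O + x)
l = 280 (l = 40*7 = 280)
√(l + Y(66, -28 - 1*2)) = √(280 + (18 + (-28 - 1*2) + 66)) = √(280 + (18 + (-28 - 2) + 66)) = √(280 + (18 - 30 + 66)) = √(280 + 54) = √334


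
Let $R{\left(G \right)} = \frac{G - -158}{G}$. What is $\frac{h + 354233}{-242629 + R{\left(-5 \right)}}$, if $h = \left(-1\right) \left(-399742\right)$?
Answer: $- \frac{3769875}{1213298} \approx -3.1071$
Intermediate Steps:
$h = 399742$
$R{\left(G \right)} = \frac{158 + G}{G}$ ($R{\left(G \right)} = \frac{G + 158}{G} = \frac{158 + G}{G}$)
$\frac{h + 354233}{-242629 + R{\left(-5 \right)}} = \frac{399742 + 354233}{-242629 + \frac{158 - 5}{-5}} = \frac{753975}{-242629 - \frac{153}{5}} = \frac{753975}{- \frac{1213298}{5}} = 753975 \left(- \frac{5}{1213298}\right) = - \frac{3769875}{1213298}$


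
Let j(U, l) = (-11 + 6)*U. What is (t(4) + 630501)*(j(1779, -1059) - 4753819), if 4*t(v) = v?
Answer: -3002900702428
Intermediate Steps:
t(v) = v/4
j(U, l) = -5*U
(t(4) + 630501)*(j(1779, -1059) - 4753819) = ((1/4)*4 + 630501)*(-5*1779 - 4753819) = (1 + 630501)*(-8895 - 4753819) = 630502*(-4762714) = -3002900702428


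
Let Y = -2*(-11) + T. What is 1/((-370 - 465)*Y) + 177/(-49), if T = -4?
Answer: -2660359/736470 ≈ -3.6123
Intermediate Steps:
Y = 18 (Y = -2*(-11) - 4 = 22 - 4 = 18)
1/((-370 - 465)*Y) + 177/(-49) = 1/(-370 - 465*18) + 177/(-49) = (1/18)/(-835) + 177*(-1/49) = -1/835*1/18 - 177/49 = -1/15030 - 177/49 = -2660359/736470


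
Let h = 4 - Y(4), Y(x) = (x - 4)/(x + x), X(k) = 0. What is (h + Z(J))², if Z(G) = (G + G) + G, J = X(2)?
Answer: 16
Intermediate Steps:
J = 0
Y(x) = (-4 + x)/(2*x) (Y(x) = (-4 + x)/((2*x)) = (-4 + x)*(1/(2*x)) = (-4 + x)/(2*x))
h = 4 (h = 4 - (-4 + 4)/(2*4) = 4 - 0/(2*4) = 4 - 1*0 = 4 + 0 = 4)
Z(G) = 3*G (Z(G) = 2*G + G = 3*G)
(h + Z(J))² = (4 + 3*0)² = (4 + 0)² = 4² = 16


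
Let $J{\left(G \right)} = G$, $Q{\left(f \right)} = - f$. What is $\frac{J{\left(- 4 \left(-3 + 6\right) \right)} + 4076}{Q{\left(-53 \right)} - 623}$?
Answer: $- \frac{2032}{285} \approx -7.1298$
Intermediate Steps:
$\frac{J{\left(- 4 \left(-3 + 6\right) \right)} + 4076}{Q{\left(-53 \right)} - 623} = \frac{- 4 \left(-3 + 6\right) + 4076}{\left(-1\right) \left(-53\right) - 623} = \frac{\left(-4\right) 3 + 4076}{53 - 623} = \frac{-12 + 4076}{-570} = 4064 \left(- \frac{1}{570}\right) = - \frac{2032}{285}$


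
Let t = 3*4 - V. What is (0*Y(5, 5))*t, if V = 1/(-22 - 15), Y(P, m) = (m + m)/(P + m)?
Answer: 0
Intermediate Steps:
Y(P, m) = 2*m/(P + m) (Y(P, m) = (2*m)/(P + m) = 2*m/(P + m))
V = -1/37 (V = 1/(-37) = -1/37 ≈ -0.027027)
t = 445/37 (t = 3*4 - 1*(-1/37) = 12 + 1/37 = 445/37 ≈ 12.027)
(0*Y(5, 5))*t = (0*(2*5/(5 + 5)))*(445/37) = (0*(2*5/10))*(445/37) = (0*(2*5*(⅒)))*(445/37) = (0*1)*(445/37) = 0*(445/37) = 0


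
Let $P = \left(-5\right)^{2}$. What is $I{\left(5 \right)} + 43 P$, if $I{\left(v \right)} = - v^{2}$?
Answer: $1050$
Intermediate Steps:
$P = 25$
$I{\left(5 \right)} + 43 P = - 5^{2} + 43 \cdot 25 = \left(-1\right) 25 + 1075 = -25 + 1075 = 1050$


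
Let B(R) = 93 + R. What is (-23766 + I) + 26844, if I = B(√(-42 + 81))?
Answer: 3171 + √39 ≈ 3177.2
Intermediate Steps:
I = 93 + √39 (I = 93 + √(-42 + 81) = 93 + √39 ≈ 99.245)
(-23766 + I) + 26844 = (-23766 + (93 + √39)) + 26844 = (-23673 + √39) + 26844 = 3171 + √39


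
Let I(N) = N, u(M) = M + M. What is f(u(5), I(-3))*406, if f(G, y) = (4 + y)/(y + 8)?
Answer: 406/5 ≈ 81.200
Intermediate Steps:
u(M) = 2*M
f(G, y) = (4 + y)/(8 + y)
f(u(5), I(-3))*406 = ((4 - 3)/(8 - 3))*406 = (1/5)*406 = ((⅕)*1)*406 = (⅕)*406 = 406/5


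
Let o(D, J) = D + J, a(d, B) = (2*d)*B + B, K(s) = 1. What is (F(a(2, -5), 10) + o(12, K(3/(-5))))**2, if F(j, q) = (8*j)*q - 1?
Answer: 3952144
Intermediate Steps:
a(d, B) = B + 2*B*d (a(d, B) = 2*B*d + B = B + 2*B*d)
F(j, q) = -1 + 8*j*q (F(j, q) = 8*j*q - 1 = -1 + 8*j*q)
(F(a(2, -5), 10) + o(12, K(3/(-5))))**2 = ((-1 + 8*(-5*(1 + 2*2))*10) + (12 + 1))**2 = ((-1 + 8*(-5*(1 + 4))*10) + 13)**2 = ((-1 + 8*(-5*5)*10) + 13)**2 = ((-1 + 8*(-25)*10) + 13)**2 = ((-1 - 2000) + 13)**2 = (-2001 + 13)**2 = (-1988)**2 = 3952144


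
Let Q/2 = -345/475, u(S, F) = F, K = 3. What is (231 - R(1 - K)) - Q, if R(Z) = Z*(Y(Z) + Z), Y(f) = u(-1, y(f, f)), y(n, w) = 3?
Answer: 22273/95 ≈ 234.45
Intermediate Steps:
Y(f) = 3
R(Z) = Z*(3 + Z)
Q = -138/95 (Q = 2*(-345/475) = 2*(-345*1/475) = 2*(-69/95) = -138/95 ≈ -1.4526)
(231 - R(1 - K)) - Q = (231 - (1 - 1*3)*(3 + (1 - 1*3))) - 1*(-138/95) = (231 - (1 - 3)*(3 + (1 - 3))) + 138/95 = (231 - (-2)*(3 - 2)) + 138/95 = (231 - (-2)) + 138/95 = (231 - 1*(-2)) + 138/95 = (231 + 2) + 138/95 = 233 + 138/95 = 22273/95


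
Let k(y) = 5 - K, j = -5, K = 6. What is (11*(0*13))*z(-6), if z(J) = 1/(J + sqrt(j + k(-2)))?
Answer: 0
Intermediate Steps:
k(y) = -1 (k(y) = 5 - 1*6 = 5 - 6 = -1)
z(J) = 1/(J + I*sqrt(6)) (z(J) = 1/(J + sqrt(-5 - 1)) = 1/(J + sqrt(-6)) = 1/(J + I*sqrt(6)))
(11*(0*13))*z(-6) = (11*(0*13))/(-6 + I*sqrt(6)) = (11*0)/(-6 + I*sqrt(6)) = 0/(-6 + I*sqrt(6)) = 0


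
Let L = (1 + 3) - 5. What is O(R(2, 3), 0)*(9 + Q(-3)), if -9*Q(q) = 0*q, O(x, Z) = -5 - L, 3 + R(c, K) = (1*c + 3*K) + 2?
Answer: -36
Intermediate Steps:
R(c, K) = -1 + c + 3*K (R(c, K) = -3 + ((1*c + 3*K) + 2) = -3 + ((c + 3*K) + 2) = -3 + (2 + c + 3*K) = -1 + c + 3*K)
L = -1 (L = 4 - 5 = -1)
O(x, Z) = -4 (O(x, Z) = -5 - 1*(-1) = -5 + 1 = -4)
Q(q) = 0 (Q(q) = -0*q = -⅑*0 = 0)
O(R(2, 3), 0)*(9 + Q(-3)) = -4*(9 + 0) = -4*9 = -36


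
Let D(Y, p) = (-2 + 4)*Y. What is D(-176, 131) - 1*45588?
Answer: -45940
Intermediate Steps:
D(Y, p) = 2*Y
D(-176, 131) - 1*45588 = 2*(-176) - 1*45588 = -352 - 45588 = -45940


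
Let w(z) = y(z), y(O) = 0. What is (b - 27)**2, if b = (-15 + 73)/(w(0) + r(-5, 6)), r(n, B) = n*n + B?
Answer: 606841/961 ≈ 631.47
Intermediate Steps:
r(n, B) = B + n**2 (r(n, B) = n**2 + B = B + n**2)
w(z) = 0
b = 58/31 (b = (-15 + 73)/(0 + (6 + (-5)**2)) = 58/(0 + (6 + 25)) = 58/(0 + 31) = 58/31 ≈ 1.8710)
(b - 27)**2 = (58/31 - 27)**2 = (-779/31)**2 = 606841/961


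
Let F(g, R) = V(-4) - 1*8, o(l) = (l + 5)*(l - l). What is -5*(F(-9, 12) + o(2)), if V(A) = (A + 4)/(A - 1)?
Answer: 40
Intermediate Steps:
V(A) = (4 + A)/(-1 + A)
o(l) = 0 (o(l) = (5 + l)*0 = 0)
F(g, R) = -8 (F(g, R) = (4 - 4)/(-1 - 4) - 1*8 = 0/(-5) - 8 = -1/5*0 - 8 = 0 - 8 = -8)
-5*(F(-9, 12) + o(2)) = -5*(-8 + 0) = -5*(-8) = 40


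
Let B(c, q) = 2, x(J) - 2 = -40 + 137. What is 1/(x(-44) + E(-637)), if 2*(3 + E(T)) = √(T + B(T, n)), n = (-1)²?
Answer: 384/37499 - 2*I*√635/37499 ≈ 0.01024 - 0.001344*I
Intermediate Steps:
x(J) = 99 (x(J) = 2 + (-40 + 137) = 2 + 97 = 99)
n = 1
E(T) = -3 + √(2 + T)/2 (E(T) = -3 + √(T + 2)/2 = -3 + √(2 + T)/2)
1/(x(-44) + E(-637)) = 1/(99 + (-3 + √(2 - 637)/2)) = 1/(99 + (-3 + √(-635)/2)) = 1/(99 + (-3 + (I*√635)/2)) = 1/(99 + (-3 + I*√635/2)) = 1/(96 + I*√635/2)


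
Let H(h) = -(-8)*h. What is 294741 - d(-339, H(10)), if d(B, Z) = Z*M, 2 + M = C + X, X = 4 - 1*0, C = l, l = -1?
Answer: 294661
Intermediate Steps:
H(h) = 8*h
C = -1
X = 4 (X = 4 + 0 = 4)
M = 1 (M = -2 + (-1 + 4) = -2 + 3 = 1)
d(B, Z) = Z (d(B, Z) = Z*1 = Z)
294741 - d(-339, H(10)) = 294741 - 8*10 = 294741 - 1*80 = 294741 - 80 = 294661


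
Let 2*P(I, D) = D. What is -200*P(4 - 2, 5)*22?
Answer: -11000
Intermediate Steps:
P(I, D) = D/2
-200*P(4 - 2, 5)*22 = -100*5*22 = -200*5/2*22 = -500*22 = -11000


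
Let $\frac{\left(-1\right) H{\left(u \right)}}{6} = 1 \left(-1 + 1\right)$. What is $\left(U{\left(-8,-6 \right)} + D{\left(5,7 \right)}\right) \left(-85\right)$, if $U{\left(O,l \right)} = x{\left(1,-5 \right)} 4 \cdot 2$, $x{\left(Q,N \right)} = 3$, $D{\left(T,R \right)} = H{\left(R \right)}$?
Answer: $-2040$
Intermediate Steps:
$H{\left(u \right)} = 0$ ($H{\left(u \right)} = - 6 \cdot 1 \left(-1 + 1\right) = - 6 \cdot 1 \cdot 0 = \left(-6\right) 0 = 0$)
$D{\left(T,R \right)} = 0$
$U{\left(O,l \right)} = 24$ ($U{\left(O,l \right)} = 3 \cdot 4 \cdot 2 = 12 \cdot 2 = 24$)
$\left(U{\left(-8,-6 \right)} + D{\left(5,7 \right)}\right) \left(-85\right) = \left(24 + 0\right) \left(-85\right) = 24 \left(-85\right) = -2040$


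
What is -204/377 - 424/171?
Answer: -194732/64467 ≈ -3.0206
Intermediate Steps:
-204/377 - 424/171 = -194732/64467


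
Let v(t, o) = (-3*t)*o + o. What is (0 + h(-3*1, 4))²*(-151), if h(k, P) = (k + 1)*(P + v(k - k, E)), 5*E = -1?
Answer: -218044/25 ≈ -8721.8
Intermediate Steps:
E = -⅕ (E = (⅕)*(-1) = -⅕ ≈ -0.20000)
v(t, o) = o - 3*o*t (v(t, o) = -3*o*t + o = o - 3*o*t)
h(k, P) = (1 + k)*(-⅕ + P) (h(k, P) = (k + 1)*(P - (1 - 3*(k - k))/5) = (1 + k)*(P - (1 - 3*0)/5) = (1 + k)*(P - (1 + 0)/5) = (1 + k)*(P - ⅕*1) = (1 + k)*(P - ⅕) = (1 + k)*(-⅕ + P))
(0 + h(-3*1, 4))²*(-151) = (0 + (-⅕ + 4 - (-3)/5 + 4*(-3*1)))²*(-151) = (0 + (-⅕ + 4 - ⅕*(-3) + 4*(-3)))²*(-151) = (0 + (-⅕ + 4 + ⅗ - 12))²*(-151) = (0 - 38/5)²*(-151) = (-38/5)²*(-151) = (1444/25)*(-151) = -218044/25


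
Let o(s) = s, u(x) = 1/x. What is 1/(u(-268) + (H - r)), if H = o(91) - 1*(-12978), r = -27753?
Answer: 268/10940295 ≈ 2.4497e-5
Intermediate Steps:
H = 13069 (H = 91 - 1*(-12978) = 91 + 12978 = 13069)
1/(u(-268) + (H - r)) = 1/(1/(-268) + (13069 - 1*(-27753))) = 1/(-1/268 + (13069 + 27753)) = 1/(-1/268 + 40822) = 1/(10940295/268) = 268/10940295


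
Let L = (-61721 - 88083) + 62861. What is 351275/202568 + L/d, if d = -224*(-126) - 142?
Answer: -3873682537/2844257288 ≈ -1.3619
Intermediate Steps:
d = 28082 (d = 28224 - 142 = 28082)
L = -86943 (L = -149804 + 62861 = -86943)
351275/202568 + L/d = 351275/202568 - 86943/28082 = -3873682537/2844257288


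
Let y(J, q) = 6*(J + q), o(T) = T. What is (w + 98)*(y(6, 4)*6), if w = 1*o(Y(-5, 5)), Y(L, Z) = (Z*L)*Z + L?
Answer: -11520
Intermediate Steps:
Y(L, Z) = L + L*Z² (Y(L, Z) = (L*Z)*Z + L = L*Z² + L = L + L*Z²)
y(J, q) = 6*J + 6*q
w = -130 (w = 1*(-5*(1 + 5²)) = 1*(-5*(1 + 25)) = 1*(-5*26) = 1*(-130) = -130)
(w + 98)*(y(6, 4)*6) = (-130 + 98)*((6*6 + 6*4)*6) = -32*(36 + 24)*6 = -1920*6 = -32*360 = -11520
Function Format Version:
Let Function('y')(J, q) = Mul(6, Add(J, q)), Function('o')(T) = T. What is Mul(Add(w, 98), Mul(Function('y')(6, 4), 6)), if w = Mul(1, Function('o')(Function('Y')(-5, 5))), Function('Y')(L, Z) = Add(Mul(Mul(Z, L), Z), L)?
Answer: -11520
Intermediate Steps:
Function('Y')(L, Z) = Add(L, Mul(L, Pow(Z, 2))) (Function('Y')(L, Z) = Add(Mul(Mul(L, Z), Z), L) = Add(Mul(L, Pow(Z, 2)), L) = Add(L, Mul(L, Pow(Z, 2))))
Function('y')(J, q) = Add(Mul(6, J), Mul(6, q))
w = -130 (w = Mul(1, Mul(-5, Add(1, Pow(5, 2)))) = Mul(1, Mul(-5, Add(1, 25))) = Mul(1, Mul(-5, 26)) = Mul(1, -130) = -130)
Mul(Add(w, 98), Mul(Function('y')(6, 4), 6)) = Mul(Add(-130, 98), Mul(Add(Mul(6, 6), Mul(6, 4)), 6)) = Mul(-32, Mul(Add(36, 24), 6)) = Mul(-32, Mul(60, 6)) = Mul(-32, 360) = -11520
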